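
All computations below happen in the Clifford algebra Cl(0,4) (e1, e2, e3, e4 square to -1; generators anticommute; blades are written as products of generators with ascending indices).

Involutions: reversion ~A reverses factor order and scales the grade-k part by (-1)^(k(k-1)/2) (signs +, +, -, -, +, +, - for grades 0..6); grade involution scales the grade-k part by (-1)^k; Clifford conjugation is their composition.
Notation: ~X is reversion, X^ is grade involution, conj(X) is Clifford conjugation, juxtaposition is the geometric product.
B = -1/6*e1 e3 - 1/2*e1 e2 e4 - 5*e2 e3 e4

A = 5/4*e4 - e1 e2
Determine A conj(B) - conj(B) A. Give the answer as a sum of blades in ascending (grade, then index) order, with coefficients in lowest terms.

first term: -1/2*e4 + 5/8*e1 e2 + 73/12*e2 e3 - 115/24*e1 e3 e4
second term: -1/2*e4 + 5/8*e1 e2 + 77/12*e2 e3 + 125/24*e1 e3 e4
Answer: -1/3*e2 e3 - 10*e1 e3 e4


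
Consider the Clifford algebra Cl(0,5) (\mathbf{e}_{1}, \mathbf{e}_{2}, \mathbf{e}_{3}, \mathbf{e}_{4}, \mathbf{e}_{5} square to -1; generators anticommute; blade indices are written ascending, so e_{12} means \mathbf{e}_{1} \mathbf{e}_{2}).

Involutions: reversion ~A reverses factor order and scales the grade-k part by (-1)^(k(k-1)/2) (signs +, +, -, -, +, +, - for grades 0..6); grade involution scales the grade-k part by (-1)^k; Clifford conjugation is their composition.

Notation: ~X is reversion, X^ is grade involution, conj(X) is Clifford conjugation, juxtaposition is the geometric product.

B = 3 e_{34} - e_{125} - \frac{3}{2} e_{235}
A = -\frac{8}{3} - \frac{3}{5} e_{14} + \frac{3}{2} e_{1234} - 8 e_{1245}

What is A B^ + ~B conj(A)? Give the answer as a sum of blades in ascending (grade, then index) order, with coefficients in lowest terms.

first term: -8 e_{4} - \frac{9}{2} e_{12} - \frac{9}{5} e_{13} - 8 e_{34} - \frac{8}{3} e_{125} - 12 e_{134} - \frac{9}{4} e_{145} - 4 e_{235} + \frac{3}{5} e_{245} - \frac{3}{2} e_{345} - 24 e_{1235} - \frac{9}{10} e_{12345}
second term: 8 e_{4} + \frac{9}{2} e_{12} + \frac{9}{5} e_{13} + 8 e_{34} - \frac{8}{3} e_{125} - 12 e_{134} - \frac{9}{4} e_{145} - 4 e_{235} + \frac{3}{5} e_{245} - \frac{3}{2} e_{345} - 24 e_{1235} + \frac{9}{10} e_{12345}
Answer: -\frac{16}{3} e_{125} - 24 e_{134} - \frac{9}{2} e_{145} - 8 e_{235} + \frac{6}{5} e_{245} - 3 e_{345} - 48 e_{1235}


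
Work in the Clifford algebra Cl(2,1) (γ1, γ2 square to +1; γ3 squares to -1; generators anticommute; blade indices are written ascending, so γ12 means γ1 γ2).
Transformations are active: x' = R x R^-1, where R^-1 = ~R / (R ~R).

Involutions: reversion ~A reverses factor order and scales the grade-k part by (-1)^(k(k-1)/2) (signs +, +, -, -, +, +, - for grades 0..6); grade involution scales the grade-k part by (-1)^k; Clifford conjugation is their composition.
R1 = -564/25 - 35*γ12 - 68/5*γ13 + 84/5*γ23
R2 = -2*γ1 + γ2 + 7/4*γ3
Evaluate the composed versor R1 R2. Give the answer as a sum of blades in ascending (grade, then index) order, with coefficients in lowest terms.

Distribute over the terms of R2 (each basis-blade product reordered to ascending indices, repeated generators contracted through their squares):
R1 (-2*γ1) = 1128/25*γ1 - 70*γ2 - 136/5*γ3 - 168/5*γ123
R1 (γ2) = -35*γ1 - 564/25*γ2 - 84/5*γ3 + 68/5*γ123
R1 (7/4*γ3) = 119/5*γ1 - 147/5*γ2 - 987/25*γ3 - 245/4*γ123
Summing the partial products and collecting blades:
Answer: 848/25*γ1 - 3049/25*γ2 - 2087/25*γ3 - 325/4*γ123


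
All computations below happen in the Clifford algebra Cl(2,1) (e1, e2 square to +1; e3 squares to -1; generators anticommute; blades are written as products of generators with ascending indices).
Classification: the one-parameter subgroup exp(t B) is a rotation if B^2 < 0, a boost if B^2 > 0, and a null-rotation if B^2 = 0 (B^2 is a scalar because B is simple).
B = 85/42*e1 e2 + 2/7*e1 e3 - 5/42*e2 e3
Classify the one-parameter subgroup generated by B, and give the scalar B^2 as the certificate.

B^2 term by term: the squares give (85/42)^2*(e1 e2)^2 + (2/7)^2*(e1 e3)^2 + (-5/42)^2*(e2 e3)^2 = 7225/1764*(-1) + 4/49*(+1) + 25/1764*(+1) = -4 (each basis 2-blade squares to minus the product of its generators' squares); cross terms between blades sharing an index anticommute and cancel. So B^2 = -4.
Answer: rotation, certificate B^2 = -4. Note: conjugating B changes its blade decomposition but never the scalar B^2 = -4, whose sign settles the classification.


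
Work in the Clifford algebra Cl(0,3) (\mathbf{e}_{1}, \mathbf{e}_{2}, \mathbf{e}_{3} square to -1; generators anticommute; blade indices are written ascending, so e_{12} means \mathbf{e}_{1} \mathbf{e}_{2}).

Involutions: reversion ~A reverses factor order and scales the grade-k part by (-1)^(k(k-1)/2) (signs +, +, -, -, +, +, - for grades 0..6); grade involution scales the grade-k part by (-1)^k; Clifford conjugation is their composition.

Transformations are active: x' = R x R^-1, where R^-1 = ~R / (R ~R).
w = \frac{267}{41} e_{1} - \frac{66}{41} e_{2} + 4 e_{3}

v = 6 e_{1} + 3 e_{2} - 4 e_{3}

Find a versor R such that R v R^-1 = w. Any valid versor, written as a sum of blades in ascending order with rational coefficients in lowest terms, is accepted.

Take R = v + w = \frac{513}{41} e_{1} + \frac{57}{41} e_{2}. Because q(v) = q(w) = -61, conjugation by R sends v exactly to w.
Answer: \frac{513}{41} e_{1} + \frac{57}{41} e_{2}


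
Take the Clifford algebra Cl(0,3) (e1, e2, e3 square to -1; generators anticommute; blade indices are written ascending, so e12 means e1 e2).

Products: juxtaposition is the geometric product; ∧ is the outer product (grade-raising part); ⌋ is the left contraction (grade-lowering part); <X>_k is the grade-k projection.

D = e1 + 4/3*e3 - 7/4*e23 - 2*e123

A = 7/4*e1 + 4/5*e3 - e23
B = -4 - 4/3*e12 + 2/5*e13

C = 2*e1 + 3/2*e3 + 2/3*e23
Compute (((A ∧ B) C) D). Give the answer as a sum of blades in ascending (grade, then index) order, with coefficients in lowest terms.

step 1: -7*e1 - 16/5*e3 + 4*e23 - 16/15*e123
step 2: 242/15 + 32/45*e1 - 122/15*e2 + 8/5*e12 - 41/10*e13 + 32/15*e23 + 10/3*e123
step 3: -164/45 + 317/10*e1 + 313/45*e2 + 287/45*e3 + 3911/360*e12 + 2702/135*e13 - 3689/90*e23 - 1316/45*e123
Answer: -164/45 + 317/10*e1 + 313/45*e2 + 287/45*e3 + 3911/360*e12 + 2702/135*e13 - 3689/90*e23 - 1316/45*e123


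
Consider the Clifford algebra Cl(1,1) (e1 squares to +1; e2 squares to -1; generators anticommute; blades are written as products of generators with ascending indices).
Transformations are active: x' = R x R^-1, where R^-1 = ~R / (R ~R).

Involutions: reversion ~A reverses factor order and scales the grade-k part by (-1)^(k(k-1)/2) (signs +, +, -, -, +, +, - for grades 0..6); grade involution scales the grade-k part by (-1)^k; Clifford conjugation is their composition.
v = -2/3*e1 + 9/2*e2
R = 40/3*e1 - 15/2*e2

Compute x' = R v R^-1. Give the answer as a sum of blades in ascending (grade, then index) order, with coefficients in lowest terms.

~R = 40/3*e1 - 15/2*e2, and R ~R = 4375/36, so R^-1 = ~R / (4375/36).
R v = 895/36 + 55*e1 e2
Answer: 3214/525*e1 - 2649/350*e2


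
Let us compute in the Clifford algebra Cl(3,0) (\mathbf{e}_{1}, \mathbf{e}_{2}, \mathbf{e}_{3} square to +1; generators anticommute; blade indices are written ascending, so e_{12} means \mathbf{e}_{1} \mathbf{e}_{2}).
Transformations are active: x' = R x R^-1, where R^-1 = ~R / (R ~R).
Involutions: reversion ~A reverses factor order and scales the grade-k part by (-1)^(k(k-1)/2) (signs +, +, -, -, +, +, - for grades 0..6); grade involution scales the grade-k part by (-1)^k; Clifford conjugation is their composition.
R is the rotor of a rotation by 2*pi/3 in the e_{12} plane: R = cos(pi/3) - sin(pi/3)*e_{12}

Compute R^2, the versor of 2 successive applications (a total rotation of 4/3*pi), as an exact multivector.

Because a rotor carries half the rotation angle, composing 2 copies of this e_{12}-plane rotor multiplies the phase: 2*(pi/3) = \frac{2 \pi}{3}, hence R^2 = cos(\frac{2 \pi}{3}) - sin(\frac{2 \pi}{3})*e_{12}.
cos(\frac{2 \pi}{3}) = - \frac{1}{2} and sin(\frac{2 \pi}{3}) = \frac{\sqrt{3}}{2}, so R^2 = -\frac{1}{2} - \frac{\sqrt{3}}{2} e_{12}. The net rotation is 4/3*pi; the rotor keeps the half-angle phase exactly.
Answer: -\frac{1}{2} - \frac{\sqrt{3}}{2} e_{12}


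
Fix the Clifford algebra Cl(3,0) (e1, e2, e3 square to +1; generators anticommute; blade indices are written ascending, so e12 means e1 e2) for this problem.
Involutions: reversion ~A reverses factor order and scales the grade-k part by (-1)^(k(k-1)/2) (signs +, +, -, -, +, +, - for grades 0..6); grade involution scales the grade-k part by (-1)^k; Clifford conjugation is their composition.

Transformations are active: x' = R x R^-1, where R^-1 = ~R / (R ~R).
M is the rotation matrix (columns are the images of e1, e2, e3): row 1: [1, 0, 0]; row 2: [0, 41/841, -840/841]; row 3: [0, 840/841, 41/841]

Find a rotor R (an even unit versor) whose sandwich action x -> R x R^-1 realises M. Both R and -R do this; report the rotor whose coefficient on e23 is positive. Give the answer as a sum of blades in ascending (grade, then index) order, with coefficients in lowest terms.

Method: write R = a + b12*e12 + b13*e13 + b23*e23 with a^2 + b12^2 + b13^2 + b23^2 = 1 (so R^-1 = ~R). Expanding the columns R e_j ~R gives tr M = 4a^2 - 1 and, from the antisymmetric part, M21 - M12 = -4a*b12, M13 - M31 = 4a*b13, M32 - M23 = -4a*b23.
Here tr M = 923/841, so a^2 = (1 + tr M)/4 = 441/841 and a = ±21/29. Taking a = 21/29: M21 - M12 = 0, M13 - M31 = 0, M32 - M23 = 1680/841, giving b12 = 0, b13 = 0, b23 = -20/29, i.e. R = 21/29 - 20/29*e23.
Its e23 coefficient is negative, so report the other preimage -R.
Answer: -21/29 + 20/29*e23. Sheet selection: the two-to-one cover makes ±R indistinguishable at the matrix level (trace 923/841), so uniqueness comes from the required sign on e23.


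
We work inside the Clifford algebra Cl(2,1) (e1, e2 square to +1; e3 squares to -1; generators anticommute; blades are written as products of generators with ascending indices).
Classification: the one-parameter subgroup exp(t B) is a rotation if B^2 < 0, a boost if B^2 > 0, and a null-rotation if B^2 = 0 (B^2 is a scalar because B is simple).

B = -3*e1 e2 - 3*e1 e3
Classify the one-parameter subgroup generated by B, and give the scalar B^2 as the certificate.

B^2 term by term: the squares give (-3)^2*(e1 e2)^2 + (-3)^2*(e1 e3)^2 = 9*(-1) + 9*(+1) = 0 (each basis 2-blade squares to minus the product of its generators' squares); cross terms between blades sharing an index anticommute and cancel. So B^2 = 0.
Answer: null-rotation, certificate B^2 = 0. Check the certificate: B^2 = 0, and that sign is decisive whatever form B takes.


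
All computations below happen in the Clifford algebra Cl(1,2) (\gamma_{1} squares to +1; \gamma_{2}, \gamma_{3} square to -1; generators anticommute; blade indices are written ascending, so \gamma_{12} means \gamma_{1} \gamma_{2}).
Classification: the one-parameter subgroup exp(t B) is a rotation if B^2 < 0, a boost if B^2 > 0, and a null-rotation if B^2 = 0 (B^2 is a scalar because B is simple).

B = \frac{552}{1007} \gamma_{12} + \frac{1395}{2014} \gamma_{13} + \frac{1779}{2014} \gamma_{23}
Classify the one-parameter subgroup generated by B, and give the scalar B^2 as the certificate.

B^2 term by term: the squares give (\frac{552}{1007})^2*(\gamma_{12})^2 + (\frac{1395}{2014})^2*(\gamma_{13})^2 + (\frac{1779}{2014})^2*(\gamma_{23})^2 = \frac{304704}{1014049}*(+1) + \frac{1946025}{4056196}*(+1) + \frac{3164841}{4056196}*(-1) = 0 (each basis 2-blade squares to minus the product of its generators' squares); cross terms between blades sharing an index anticommute and cancel. So B^2 = 0.
Answer: null-rotation, certificate B^2 = 0. One invariant decides it: the square 0 survives every conjugation, and its sign is exactly the classification.


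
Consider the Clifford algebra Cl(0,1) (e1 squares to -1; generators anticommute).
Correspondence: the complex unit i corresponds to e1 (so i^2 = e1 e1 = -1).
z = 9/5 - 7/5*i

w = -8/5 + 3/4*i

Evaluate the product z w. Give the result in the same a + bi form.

In blades: z = 9/5 - 7/5*e1, w = -8/5 + 3/4*e1.
Distribute z over w term by term (generator squares from the signature, products reordered to ascending indices): (9/5)*w = -72/25 + 27/20*e1; (-7/5*e1)*w = 21/20 + 56/25*e1.
Sum: -183/100 + 359/100*e1; translating back through the correspondence:
Answer: -183/100 + 359/100*i


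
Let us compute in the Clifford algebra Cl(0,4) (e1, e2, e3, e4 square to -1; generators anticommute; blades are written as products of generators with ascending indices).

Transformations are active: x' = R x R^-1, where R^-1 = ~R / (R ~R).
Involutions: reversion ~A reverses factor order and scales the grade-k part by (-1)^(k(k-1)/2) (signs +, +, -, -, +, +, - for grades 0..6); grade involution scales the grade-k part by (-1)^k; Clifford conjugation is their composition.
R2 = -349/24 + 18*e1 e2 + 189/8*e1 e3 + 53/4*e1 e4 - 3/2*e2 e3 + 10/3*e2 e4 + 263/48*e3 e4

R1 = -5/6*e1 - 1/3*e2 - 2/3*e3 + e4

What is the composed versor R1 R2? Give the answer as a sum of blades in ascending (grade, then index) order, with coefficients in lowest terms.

Distribute over the terms of R1 (each basis-blade product reordered to ascending indices, repeated generators contracted through their squares):
(-5/6*e1) R2 = 1745/144*e1 + 15*e2 + 315/16*e3 + 265/24*e4 + 5/4*e1 e2 e3 - 25/9*e1 e2 e4 - 1315/288*e1 e3 e4
(-1/3*e2) R2 = -6*e1 + 349/72*e2 - 1/2*e3 + 10/9*e4 + 63/8*e1 e2 e3 + 53/12*e1 e2 e4 - 263/144*e2 e3 e4
(-2/3*e3) R2 = -63/4*e1 + e2 + 349/36*e3 + 263/72*e4 - 12*e1 e2 e3 + 53/6*e1 e3 e4 + 20/9*e2 e3 e4
(e4) R2 = 53/4*e1 + 10/3*e2 + 263/48*e3 - 349/24*e4 + 18*e1 e2 e4 + 189/8*e1 e3 e4 - 3/2*e2 e3 e4
Summing the partial products and collecting blades:
Answer: 521/144*e1 + 1741/72*e2 + 1237/36*e3 + 91/72*e4 - 23/8*e1 e2 e3 + 707/36*e1 e2 e4 + 8033/288*e1 e3 e4 - 53/48*e2 e3 e4


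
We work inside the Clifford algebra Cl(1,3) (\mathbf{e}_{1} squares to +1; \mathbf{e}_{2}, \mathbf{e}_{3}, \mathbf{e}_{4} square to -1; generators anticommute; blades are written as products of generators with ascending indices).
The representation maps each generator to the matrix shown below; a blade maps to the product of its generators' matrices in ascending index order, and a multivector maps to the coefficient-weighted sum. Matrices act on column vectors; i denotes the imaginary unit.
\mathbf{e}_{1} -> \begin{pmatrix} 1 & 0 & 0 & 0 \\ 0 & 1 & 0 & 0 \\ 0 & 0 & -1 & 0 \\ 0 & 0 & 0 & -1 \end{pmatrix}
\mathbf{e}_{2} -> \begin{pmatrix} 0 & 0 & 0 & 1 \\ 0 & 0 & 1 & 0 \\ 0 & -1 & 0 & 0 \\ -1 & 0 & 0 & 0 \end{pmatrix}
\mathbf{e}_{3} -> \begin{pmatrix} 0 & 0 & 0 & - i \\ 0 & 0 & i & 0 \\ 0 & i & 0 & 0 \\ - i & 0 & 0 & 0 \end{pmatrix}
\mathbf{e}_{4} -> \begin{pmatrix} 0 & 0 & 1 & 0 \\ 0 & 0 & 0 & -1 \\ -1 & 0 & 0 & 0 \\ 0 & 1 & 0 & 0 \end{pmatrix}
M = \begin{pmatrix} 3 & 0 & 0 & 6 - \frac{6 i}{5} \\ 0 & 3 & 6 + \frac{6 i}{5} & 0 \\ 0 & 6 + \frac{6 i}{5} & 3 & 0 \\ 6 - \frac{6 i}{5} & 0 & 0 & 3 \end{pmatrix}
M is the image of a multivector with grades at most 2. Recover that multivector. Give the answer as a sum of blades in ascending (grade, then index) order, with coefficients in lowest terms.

Method: the blade images are trace-orthogonal — tr(rho(e_A) rho(e_B)^-1) = 4 if A = B and 0 otherwise — and rho(e_A)^-1 = (e_A)^2 * rho(e_A) with (e_A)^2 = +1 or -1, so the coefficient of e_A in the preimage is (e_A)^2 * tr(M rho(e_A))/4.
Nonzero projections over blades of grade <= 2: 1: (1)^2 = +1, tr(M 1) = 12, coefficient 3; e_{3}: (e_{3})^2 = -1, tr(M rho(e_{3})) = - \frac{24}{5}, coefficient \frac{6}{5}; e_{1} e_{2}: (e_{1} e_{2})^2 = +1, tr(M rho(e_{1} e_{2})) = 24, coefficient 6. Every other blade of grade <= 2 projects to 0.
Answer: 3 + \frac{6}{5} e_{3} + 6 e_{1} e_{2}


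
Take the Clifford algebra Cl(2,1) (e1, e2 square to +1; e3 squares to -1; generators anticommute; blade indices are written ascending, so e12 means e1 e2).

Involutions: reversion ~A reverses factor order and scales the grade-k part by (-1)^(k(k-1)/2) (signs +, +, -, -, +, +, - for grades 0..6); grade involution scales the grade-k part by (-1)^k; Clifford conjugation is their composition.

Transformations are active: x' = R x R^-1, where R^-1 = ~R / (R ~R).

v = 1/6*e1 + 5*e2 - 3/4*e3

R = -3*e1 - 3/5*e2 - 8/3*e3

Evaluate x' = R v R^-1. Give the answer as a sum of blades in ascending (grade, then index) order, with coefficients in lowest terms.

~R = -3*e1 - 3/5*e2 - 8/3*e3, and R ~R = 506/225, so R^-1 = ~R / (506/225).
R v = -11/2 - 149/10*e12 + 97/36*e13 + 827/60*e23
Answer: 1001/69*e1 - 95/46*e2 + 1269/92*e3


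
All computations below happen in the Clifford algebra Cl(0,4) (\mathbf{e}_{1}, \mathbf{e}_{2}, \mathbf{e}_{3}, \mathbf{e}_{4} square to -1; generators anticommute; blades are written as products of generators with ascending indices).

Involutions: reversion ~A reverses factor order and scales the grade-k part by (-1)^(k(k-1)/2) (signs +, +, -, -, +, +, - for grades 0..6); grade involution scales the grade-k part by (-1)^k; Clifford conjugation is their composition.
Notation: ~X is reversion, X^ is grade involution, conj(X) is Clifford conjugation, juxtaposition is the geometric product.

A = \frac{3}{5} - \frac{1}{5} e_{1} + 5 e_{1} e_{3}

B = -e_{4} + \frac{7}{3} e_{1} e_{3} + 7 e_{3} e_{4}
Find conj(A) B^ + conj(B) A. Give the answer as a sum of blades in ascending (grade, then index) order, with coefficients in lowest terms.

first term: \frac{35}{3} - \frac{7}{15} e_{3} + \frac{3}{5} e_{4} + \frac{7}{5} e_{1} e_{3} + \frac{176}{5} e_{1} e_{4} + \frac{21}{5} e_{3} e_{4} - \frac{18}{5} e_{1} e_{3} e_{4}
second term: \frac{35}{3} + \frac{7}{15} e_{3} + \frac{3}{5} e_{4} - \frac{7}{5} e_{1} e_{3} - \frac{174}{5} e_{1} e_{4} - \frac{21}{5} e_{3} e_{4} + \frac{32}{5} e_{1} e_{3} e_{4}
Answer: \frac{70}{3} + \frac{6}{5} e_{4} + \frac{2}{5} e_{1} e_{4} + \frac{14}{5} e_{1} e_{3} e_{4}


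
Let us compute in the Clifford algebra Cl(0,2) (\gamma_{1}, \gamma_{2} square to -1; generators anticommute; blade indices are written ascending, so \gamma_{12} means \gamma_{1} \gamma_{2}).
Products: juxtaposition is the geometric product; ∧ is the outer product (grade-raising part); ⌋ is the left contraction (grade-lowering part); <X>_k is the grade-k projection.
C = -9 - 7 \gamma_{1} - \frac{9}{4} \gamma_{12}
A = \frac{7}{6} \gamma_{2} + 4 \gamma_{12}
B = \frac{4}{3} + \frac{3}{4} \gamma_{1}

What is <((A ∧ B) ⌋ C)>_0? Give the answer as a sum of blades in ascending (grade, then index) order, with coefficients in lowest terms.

step 1: \frac{14}{9} \gamma_{2} + \frac{107}{24} \gamma_{12}
step 2: \frac{321}{32} - \frac{7}{2} \gamma_{1}
step 3: \frac{321}{32}
Answer: \frac{321}{32}


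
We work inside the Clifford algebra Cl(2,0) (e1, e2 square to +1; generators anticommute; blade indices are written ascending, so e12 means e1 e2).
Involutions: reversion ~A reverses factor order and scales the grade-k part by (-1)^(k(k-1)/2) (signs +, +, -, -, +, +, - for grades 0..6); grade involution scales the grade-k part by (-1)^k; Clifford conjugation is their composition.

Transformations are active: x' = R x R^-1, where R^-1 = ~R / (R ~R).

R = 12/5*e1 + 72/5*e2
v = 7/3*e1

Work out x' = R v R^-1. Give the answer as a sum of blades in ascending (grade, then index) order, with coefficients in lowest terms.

~R = 12/5*e1 + 72/5*e2, and R ~R = 5328/25, so R^-1 = ~R / (5328/25).
R v = 28/5 - 168/5*e12
Answer: -245/111*e1 + 28/37*e2


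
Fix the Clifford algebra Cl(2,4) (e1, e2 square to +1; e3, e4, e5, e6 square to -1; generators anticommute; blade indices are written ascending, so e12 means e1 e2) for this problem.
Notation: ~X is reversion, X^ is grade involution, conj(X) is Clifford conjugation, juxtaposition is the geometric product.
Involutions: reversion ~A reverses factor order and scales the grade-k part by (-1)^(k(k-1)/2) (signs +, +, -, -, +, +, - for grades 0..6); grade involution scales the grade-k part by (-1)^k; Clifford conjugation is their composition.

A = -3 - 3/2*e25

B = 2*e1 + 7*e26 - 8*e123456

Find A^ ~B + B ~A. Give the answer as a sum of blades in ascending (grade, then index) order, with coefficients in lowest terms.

first term: -6*e1 + 21*e26 - 21/2*e56 - 3*e125 - 12*e1346 - 24*e123456
second term: -6*e1 - 21*e26 + 21/2*e56 + 3*e125 - 12*e1346 + 24*e123456
Answer: -12*e1 - 24*e1346


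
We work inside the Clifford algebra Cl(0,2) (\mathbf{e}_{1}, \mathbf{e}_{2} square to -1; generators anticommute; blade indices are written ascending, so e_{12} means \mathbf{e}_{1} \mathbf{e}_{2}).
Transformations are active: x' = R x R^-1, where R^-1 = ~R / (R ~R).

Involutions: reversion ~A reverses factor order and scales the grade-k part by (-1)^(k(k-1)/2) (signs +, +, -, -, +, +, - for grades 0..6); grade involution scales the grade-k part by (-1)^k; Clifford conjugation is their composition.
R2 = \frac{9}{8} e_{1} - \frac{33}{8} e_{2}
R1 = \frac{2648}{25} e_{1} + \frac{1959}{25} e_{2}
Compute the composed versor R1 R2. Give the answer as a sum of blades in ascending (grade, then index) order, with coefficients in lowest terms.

Distribute over the terms of R1 (each basis-blade product reordered to ascending indices, repeated generators contracted through their squares):
(\frac{2648}{25} e_{1}) R2 = -\frac{2979}{25} - \frac{10923}{25} e_{12}
(\frac{1959}{25} e_{2}) R2 = \frac{64647}{200} - \frac{17631}{200} e_{12}
Summing the partial products and collecting blades:
Answer: \frac{8163}{40} - \frac{21003}{40} e_{12}


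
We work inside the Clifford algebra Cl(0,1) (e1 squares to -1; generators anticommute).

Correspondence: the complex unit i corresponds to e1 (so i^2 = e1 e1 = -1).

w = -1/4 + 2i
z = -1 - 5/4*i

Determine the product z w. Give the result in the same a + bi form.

In blades: z = -1 - 5/4*e1, w = -1/4 + 2*e1.
Distribute z over w term by term (generator squares from the signature, products reordered to ascending indices): (-1)*w = 1/4 - 2*e1; (-5/4*e1)*w = 5/2 + 5/16*e1.
Sum: 11/4 - 27/16*e1; translating back through the correspondence:
Answer: 11/4 - 27/16*i


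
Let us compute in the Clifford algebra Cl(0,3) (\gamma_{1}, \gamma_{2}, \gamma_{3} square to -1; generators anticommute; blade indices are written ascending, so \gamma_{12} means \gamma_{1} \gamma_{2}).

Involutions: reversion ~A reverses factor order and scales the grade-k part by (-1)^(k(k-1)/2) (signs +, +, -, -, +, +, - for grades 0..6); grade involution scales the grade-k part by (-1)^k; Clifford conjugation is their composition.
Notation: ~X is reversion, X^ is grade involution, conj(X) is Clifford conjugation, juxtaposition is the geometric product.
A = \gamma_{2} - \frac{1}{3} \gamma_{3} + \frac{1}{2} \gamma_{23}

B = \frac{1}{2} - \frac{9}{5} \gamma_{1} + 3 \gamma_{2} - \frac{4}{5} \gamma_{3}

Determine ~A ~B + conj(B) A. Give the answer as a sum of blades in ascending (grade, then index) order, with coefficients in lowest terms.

first term: -\frac{49}{15} + \frac{1}{10} \gamma_{2} - \frac{5}{3} \gamma_{3} + \frac{9}{5} \gamma_{12} - \frac{3}{5} \gamma_{13} - \frac{1}{20} \gamma_{23} + \frac{9}{10} \gamma_{123}
second term: \frac{49}{15} + \frac{9}{10} \gamma_{2} + \frac{4}{3} \gamma_{3} + \frac{9}{5} \gamma_{12} - \frac{3}{5} \gamma_{13} + \frac{9}{20} \gamma_{23} + \frac{9}{10} \gamma_{123}
Answer: \gamma_{2} - \frac{1}{3} \gamma_{3} + \frac{18}{5} \gamma_{12} - \frac{6}{5} \gamma_{13} + \frac{2}{5} \gamma_{23} + \frac{9}{5} \gamma_{123}


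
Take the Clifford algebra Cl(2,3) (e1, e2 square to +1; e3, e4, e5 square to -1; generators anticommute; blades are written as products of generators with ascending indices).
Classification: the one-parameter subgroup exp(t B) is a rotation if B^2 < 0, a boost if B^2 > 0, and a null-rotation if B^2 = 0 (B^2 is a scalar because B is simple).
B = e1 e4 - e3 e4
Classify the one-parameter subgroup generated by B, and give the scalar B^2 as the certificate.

B^2 term by term: the squares give (1)^2*(e1 e4)^2 + (-1)^2*(e3 e4)^2 = 1*(+1) + 1*(-1) = 0 (each basis 2-blade squares to minus the product of its generators' squares); cross terms between blades sharing an index anticommute and cancel. So B^2 = 0.
Answer: null-rotation, certificate B^2 = 0. The invariant at work: B^2 = 0 is unchanged by conjugation, hence its sign classifies the subgroup whatever basis B is written in.


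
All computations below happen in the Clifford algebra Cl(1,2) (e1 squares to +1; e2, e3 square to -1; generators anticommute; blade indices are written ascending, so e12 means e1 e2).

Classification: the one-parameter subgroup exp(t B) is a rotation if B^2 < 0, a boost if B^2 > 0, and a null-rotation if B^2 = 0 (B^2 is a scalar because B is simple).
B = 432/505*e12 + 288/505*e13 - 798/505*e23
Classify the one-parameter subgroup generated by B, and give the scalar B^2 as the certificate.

B^2 term by term: the squares give (432/505)^2*(e12)^2 + (288/505)^2*(e13)^2 + (-798/505)^2*(e23)^2 = 186624/255025*(+1) + 82944/255025*(+1) + 636804/255025*(-1) = -36/25 (each basis 2-blade squares to minus the product of its generators' squares); cross terms between blades sharing an index anticommute and cancel. So B^2 = -36/25.
Answer: rotation, certificate B^2 = -36/25. The invariant at work: B^2 = -36/25 is unchanged by conjugation, hence its sign classifies the subgroup whatever basis B is written in.


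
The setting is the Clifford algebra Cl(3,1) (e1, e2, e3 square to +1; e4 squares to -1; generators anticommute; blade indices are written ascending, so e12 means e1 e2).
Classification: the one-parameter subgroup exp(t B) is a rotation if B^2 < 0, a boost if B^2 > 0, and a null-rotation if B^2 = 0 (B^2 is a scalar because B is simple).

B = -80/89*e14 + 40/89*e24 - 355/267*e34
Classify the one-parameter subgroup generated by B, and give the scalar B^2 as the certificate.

B^2 term by term: the squares give (-80/89)^2*(e14)^2 + (40/89)^2*(e24)^2 + (-355/267)^2*(e34)^2 = 6400/7921*(+1) + 1600/7921*(+1) + 126025/71289*(+1) = 25/9 (each basis 2-blade squares to minus the product of its generators' squares); cross terms between blades sharing an index anticommute and cancel. So B^2 = 25/9.
Answer: boost, certificate B^2 = 25/9. Note: conjugating B changes its blade decomposition but never the scalar B^2 = 25/9, whose sign settles the classification.


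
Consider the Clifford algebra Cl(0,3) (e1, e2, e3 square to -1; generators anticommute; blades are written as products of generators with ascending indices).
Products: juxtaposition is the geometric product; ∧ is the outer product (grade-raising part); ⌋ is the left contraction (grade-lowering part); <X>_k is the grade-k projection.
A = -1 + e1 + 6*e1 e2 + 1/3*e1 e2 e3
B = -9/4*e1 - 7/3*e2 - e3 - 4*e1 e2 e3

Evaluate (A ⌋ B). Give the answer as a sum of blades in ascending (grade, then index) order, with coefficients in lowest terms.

step 1: 11/12 + 9/4*e1 + 7/3*e2 + 25*e3 + 4*e2 e3 + 4*e1 e2 e3
Answer: 11/12 + 9/4*e1 + 7/3*e2 + 25*e3 + 4*e2 e3 + 4*e1 e2 e3


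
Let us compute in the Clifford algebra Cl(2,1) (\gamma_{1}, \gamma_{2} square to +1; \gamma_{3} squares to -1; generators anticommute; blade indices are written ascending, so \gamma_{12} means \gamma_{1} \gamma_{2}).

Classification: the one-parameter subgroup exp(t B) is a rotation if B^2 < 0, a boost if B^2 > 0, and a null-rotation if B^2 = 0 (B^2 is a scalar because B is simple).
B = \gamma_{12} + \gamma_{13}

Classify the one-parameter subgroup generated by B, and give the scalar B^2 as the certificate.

B^2 term by term: the squares give (1)^2*(\gamma_{12})^2 + (1)^2*(\gamma_{13})^2 = 1*(-1) + 1*(+1) = 0 (each basis 2-blade squares to minus the product of its generators' squares); cross terms between blades sharing an index anticommute and cancel. So B^2 = 0.
Answer: null-rotation, certificate B^2 = 0. Because 0 is invariant under every versor sandwich, the classification follows from its sign alone.


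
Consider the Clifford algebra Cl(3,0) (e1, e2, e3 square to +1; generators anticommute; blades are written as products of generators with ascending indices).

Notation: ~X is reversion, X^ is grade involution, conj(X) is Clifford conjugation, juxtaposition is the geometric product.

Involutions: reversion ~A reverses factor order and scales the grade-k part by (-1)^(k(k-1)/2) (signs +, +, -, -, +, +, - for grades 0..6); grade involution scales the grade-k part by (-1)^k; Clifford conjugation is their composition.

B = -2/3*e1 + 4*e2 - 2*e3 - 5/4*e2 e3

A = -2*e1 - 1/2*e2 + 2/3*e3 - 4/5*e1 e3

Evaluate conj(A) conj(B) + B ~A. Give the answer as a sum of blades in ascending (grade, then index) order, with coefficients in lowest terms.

first term: -2 + 8/5*e1 + 5/6*e2 + 11/120*e3 - 28/3*e1 e2 + 40/9*e1 e3 - 5/3*e2 e3 + 57/10*e1 e2 e3
second term: -2 + 8/5*e1 - 5/6*e2 - 139/120*e3 + 22/3*e1 e2 - 40/9*e1 e3 + 5/3*e2 e3 - 7/10*e1 e2 e3
Answer: -4 + 16/5*e1 - 16/15*e3 - 2*e1 e2 + 5*e1 e2 e3


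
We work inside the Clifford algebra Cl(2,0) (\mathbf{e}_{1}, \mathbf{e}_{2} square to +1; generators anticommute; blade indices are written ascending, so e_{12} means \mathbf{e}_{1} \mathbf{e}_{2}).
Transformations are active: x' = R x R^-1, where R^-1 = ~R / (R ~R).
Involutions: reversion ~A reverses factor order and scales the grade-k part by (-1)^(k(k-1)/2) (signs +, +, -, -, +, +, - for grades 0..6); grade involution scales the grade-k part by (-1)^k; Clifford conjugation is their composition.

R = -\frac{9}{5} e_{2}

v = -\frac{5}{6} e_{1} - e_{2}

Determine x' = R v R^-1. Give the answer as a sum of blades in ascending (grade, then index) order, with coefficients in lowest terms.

~R = -\frac{9}{5} e_{2}, and R ~R = \frac{81}{25}, so R^-1 = ~R / (\frac{81}{25}).
R v = \frac{9}{5} - \frac{3}{2} e_{12}
Answer: \frac{5}{6} e_{1} - e_{2}


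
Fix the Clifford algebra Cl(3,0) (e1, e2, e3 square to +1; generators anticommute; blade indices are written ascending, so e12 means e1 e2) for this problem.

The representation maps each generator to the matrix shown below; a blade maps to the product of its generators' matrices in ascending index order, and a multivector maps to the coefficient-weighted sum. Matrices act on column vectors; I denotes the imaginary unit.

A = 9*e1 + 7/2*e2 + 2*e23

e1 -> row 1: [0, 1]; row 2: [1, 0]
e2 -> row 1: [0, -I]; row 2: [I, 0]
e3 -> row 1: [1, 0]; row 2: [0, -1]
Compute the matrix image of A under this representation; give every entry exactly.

Bivector images (products of the table entries): rho(e23) = rho(e2)rho(e3) = row 1: [0, I]; row 2: [I, 0].
M = (9)*rho(e1) + (7/2)*rho(e2) + (2)*rho(e23), summed entrywise:
Answer: row 1: [0, 9 - 3*I/2]; row 2: [9 + 11*I/2, 0]


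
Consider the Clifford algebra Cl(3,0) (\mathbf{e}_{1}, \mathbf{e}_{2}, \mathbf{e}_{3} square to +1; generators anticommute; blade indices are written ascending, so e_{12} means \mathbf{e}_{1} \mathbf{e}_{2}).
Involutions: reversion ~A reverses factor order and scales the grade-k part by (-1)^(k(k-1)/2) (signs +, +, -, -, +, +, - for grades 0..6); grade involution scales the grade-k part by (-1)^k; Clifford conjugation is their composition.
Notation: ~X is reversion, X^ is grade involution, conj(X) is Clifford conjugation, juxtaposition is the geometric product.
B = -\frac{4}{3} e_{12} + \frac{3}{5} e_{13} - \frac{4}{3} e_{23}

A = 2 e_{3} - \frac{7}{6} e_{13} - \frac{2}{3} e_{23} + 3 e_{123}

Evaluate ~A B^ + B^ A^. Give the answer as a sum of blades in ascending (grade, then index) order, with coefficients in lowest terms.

first term: \frac{17}{90} - \frac{26}{5} e_{1} + \frac{13}{15} e_{2} - 4 e_{3} + \frac{88}{45} e_{12} + \frac{8}{9} e_{13} - \frac{14}{9} e_{23} - \frac{8}{3} e_{123}
second term: -\frac{17}{90} - \frac{26}{5} e_{1} + \frac{13}{15} e_{2} - 4 e_{3} + \frac{88}{45} e_{12} + \frac{8}{9} e_{13} - \frac{14}{9} e_{23} + \frac{8}{3} e_{123}
Answer: -\frac{52}{5} e_{1} + \frac{26}{15} e_{2} - 8 e_{3} + \frac{176}{45} e_{12} + \frac{16}{9} e_{13} - \frac{28}{9} e_{23}


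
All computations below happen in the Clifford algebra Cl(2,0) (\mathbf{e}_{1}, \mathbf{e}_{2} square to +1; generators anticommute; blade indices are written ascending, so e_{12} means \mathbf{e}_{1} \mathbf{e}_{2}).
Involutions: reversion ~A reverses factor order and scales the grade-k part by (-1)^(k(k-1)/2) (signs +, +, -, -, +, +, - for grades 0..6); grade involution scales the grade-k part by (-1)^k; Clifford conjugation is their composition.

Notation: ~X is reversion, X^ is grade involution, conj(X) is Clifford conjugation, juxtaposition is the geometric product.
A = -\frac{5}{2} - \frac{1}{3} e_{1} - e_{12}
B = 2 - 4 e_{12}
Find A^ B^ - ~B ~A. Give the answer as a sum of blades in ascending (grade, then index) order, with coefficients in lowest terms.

first term: -9 + \frac{2}{3} e_{1} - \frac{4}{3} e_{2} + 8 e_{12}
second term: -9 - \frac{2}{3} e_{1} + \frac{4}{3} e_{2} - 8 e_{12}
Answer: \frac{4}{3} e_{1} - \frac{8}{3} e_{2} + 16 e_{12}


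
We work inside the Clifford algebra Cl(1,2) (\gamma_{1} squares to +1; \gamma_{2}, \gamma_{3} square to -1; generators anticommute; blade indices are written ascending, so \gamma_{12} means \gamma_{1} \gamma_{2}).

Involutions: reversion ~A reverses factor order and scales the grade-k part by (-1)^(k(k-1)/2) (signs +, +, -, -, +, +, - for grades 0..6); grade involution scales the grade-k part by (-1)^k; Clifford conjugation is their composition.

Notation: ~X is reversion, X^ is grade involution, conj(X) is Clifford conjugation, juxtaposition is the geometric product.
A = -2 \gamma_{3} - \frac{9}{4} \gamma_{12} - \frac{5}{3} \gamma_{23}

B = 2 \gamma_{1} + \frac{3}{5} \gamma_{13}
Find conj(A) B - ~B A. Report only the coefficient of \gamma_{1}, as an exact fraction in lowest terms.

first term: \frac{6}{5} \gamma_{1} - \frac{9}{2} \gamma_{2} - \gamma_{12} - 4 \gamma_{13} - \frac{27}{20} \gamma_{23} + \frac{10}{3} \gamma_{123}
second term: -\frac{6}{5} \gamma_{1} - \frac{9}{2} \gamma_{2} + \gamma_{12} - 4 \gamma_{13} + \frac{27}{20} \gamma_{23} - \frac{10}{3} \gamma_{123}
Answer: \frac{12}{5}


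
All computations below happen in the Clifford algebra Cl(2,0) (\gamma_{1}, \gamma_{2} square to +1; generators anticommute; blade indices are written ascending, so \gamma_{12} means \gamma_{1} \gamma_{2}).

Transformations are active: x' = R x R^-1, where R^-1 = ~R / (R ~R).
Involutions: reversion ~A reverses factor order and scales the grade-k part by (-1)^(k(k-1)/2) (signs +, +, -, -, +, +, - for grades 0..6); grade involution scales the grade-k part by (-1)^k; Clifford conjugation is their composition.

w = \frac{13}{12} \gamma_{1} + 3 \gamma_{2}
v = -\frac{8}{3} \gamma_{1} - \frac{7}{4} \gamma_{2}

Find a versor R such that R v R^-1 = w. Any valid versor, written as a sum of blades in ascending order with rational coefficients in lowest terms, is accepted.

Here q(v) = q(w) = \frac{1465}{144}; the classical choice R = v + w = -\frac{19}{12} \gamma_{1} + \frac{5}{4} \gamma_{2} then realises v -> w under the sandwich.
Answer: -\frac{19}{12} \gamma_{1} + \frac{5}{4} \gamma_{2}


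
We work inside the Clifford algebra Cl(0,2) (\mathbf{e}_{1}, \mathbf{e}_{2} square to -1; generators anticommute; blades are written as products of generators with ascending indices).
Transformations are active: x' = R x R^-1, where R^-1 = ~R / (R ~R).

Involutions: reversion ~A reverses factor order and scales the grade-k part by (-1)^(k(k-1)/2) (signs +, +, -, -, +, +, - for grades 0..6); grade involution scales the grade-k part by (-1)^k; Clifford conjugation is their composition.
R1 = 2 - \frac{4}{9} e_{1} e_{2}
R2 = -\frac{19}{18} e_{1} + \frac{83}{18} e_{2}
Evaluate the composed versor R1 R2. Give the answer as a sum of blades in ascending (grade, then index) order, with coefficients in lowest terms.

Distribute over the terms of R1 (each basis-blade product reordered to ascending indices, repeated generators contracted through their squares):
(2) R2 = -\frac{19}{9} e_{1} + \frac{83}{9} e_{2}
(-\frac{4}{9} e_{1} e_{2}) R2 = \frac{166}{81} e_{1} + \frac{38}{81} e_{2}
Summing the partial products and collecting blades:
Answer: -\frac{5}{81} e_{1} + \frac{785}{81} e_{2}


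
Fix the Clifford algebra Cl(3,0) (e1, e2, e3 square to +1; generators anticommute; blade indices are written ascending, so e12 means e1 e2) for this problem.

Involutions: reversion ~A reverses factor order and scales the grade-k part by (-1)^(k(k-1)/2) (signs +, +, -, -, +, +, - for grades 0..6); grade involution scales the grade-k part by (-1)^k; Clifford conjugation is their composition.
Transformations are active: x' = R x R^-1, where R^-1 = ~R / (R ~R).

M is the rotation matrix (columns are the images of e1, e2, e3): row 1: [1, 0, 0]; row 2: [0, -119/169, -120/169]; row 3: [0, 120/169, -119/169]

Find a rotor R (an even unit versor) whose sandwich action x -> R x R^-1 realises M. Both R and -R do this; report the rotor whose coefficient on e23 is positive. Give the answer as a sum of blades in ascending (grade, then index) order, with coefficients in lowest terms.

Method: write R = a + b12*e12 + b13*e13 + b23*e23 with a^2 + b12^2 + b13^2 + b23^2 = 1 (so R^-1 = ~R). Expanding the columns R e_j ~R gives tr M = 4a^2 - 1 and, from the antisymmetric part, M21 - M12 = -4a*b12, M13 - M31 = 4a*b13, M32 - M23 = -4a*b23.
Here tr M = -69/169, so a^2 = (1 + tr M)/4 = 25/169 and a = ±5/13. Taking a = 5/13: M21 - M12 = 0, M13 - M31 = 0, M32 - M23 = 240/169, giving b12 = 0, b13 = 0, b23 = -12/13, i.e. R = 5/13 - 12/13*e23.
Its e23 coefficient is negative, so report the other preimage -R.
Answer: -5/13 + 12/13*e23. Sheet selection: the two-to-one cover makes ±R indistinguishable at the matrix level (trace -69/169), so uniqueness comes from the required sign on e23.


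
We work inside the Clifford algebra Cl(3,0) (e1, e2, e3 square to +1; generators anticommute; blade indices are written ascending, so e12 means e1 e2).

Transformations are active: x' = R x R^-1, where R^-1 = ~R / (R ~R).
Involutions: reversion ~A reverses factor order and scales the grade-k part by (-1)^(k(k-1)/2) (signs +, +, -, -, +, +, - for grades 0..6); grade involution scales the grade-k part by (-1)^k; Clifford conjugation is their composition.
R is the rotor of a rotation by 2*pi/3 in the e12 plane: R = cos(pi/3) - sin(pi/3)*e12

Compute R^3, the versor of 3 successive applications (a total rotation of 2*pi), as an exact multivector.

Because a rotor carries half the rotation angle, composing 3 copies of this e12-plane rotor multiplies the phase: 3*(pi/3) = pi, hence R^3 = cos(pi) - sin(pi)*e12.
cos(pi) = -1 and sin(pi) = 0, so R^3 = -1. The total rotation 2*pi is 1 full turn, so every vector returns to itself, yet the rotor is -1, on the OTHER sheet of the double cover (an odd number of 2*pi turns).
Answer: -1


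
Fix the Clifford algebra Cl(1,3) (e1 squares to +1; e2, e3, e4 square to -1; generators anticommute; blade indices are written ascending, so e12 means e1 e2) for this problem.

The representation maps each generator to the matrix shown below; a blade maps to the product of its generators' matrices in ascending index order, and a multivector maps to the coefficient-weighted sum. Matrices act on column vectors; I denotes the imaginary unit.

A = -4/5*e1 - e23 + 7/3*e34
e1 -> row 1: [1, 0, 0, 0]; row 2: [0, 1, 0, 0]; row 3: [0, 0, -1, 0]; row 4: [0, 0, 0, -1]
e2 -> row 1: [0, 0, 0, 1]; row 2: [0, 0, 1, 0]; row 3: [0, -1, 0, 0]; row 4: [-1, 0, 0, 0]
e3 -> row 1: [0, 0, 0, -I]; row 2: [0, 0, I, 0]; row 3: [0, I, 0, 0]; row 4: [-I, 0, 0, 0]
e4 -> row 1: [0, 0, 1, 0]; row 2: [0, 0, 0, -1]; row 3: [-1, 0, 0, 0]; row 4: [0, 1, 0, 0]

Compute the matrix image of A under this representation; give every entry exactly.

Bivector images (products of the table entries): rho(e23) = rho(e2)rho(e3) = row 1: [-I, 0, 0, 0]; row 2: [0, I, 0, 0]; row 3: [0, 0, -I, 0]; row 4: [0, 0, 0, I]; rho(e34) = rho(e3)rho(e4) = row 1: [0, -I, 0, 0]; row 2: [-I, 0, 0, 0]; row 3: [0, 0, 0, -I]; row 4: [0, 0, -I, 0].
M = (-4/5)*rho(e1) + (-1)*rho(e23) + (7/3)*rho(e34), summed entrywise:
Answer: row 1: [-4/5 + I, -7*I/3, 0, 0]; row 2: [-7*I/3, -4/5 - I, 0, 0]; row 3: [0, 0, 4/5 + I, -7*I/3]; row 4: [0, 0, -7*I/3, 4/5 - I]


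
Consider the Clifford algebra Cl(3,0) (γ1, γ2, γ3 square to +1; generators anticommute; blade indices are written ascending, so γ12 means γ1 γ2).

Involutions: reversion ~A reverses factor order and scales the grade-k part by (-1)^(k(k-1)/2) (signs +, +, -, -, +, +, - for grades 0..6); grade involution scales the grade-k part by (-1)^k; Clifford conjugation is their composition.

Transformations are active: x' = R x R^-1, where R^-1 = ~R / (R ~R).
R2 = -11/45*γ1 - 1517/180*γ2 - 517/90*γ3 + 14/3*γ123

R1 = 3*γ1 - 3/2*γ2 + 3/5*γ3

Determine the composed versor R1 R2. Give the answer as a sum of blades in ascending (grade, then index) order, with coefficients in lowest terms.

Distribute over the terms of R1 (each basis-blade product reordered to ascending indices, repeated generators contracted through their squares):
(3*γ1) R2 = -11/15 - 1517/60*γ12 - 517/30*γ13 + 14*γ23
(-3/2*γ2) R2 = 1517/120 - 11/30*γ12 + 7*γ13 + 517/60*γ23
(3/5*γ3) R2 = -517/150 + 14/5*γ12 + 11/75*γ13 + 1517/300*γ23
Summing the partial products and collecting blades:
Answer: 5077/600 - 457/20*γ12 - 1513/150*γ13 + 4151/150*γ23
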